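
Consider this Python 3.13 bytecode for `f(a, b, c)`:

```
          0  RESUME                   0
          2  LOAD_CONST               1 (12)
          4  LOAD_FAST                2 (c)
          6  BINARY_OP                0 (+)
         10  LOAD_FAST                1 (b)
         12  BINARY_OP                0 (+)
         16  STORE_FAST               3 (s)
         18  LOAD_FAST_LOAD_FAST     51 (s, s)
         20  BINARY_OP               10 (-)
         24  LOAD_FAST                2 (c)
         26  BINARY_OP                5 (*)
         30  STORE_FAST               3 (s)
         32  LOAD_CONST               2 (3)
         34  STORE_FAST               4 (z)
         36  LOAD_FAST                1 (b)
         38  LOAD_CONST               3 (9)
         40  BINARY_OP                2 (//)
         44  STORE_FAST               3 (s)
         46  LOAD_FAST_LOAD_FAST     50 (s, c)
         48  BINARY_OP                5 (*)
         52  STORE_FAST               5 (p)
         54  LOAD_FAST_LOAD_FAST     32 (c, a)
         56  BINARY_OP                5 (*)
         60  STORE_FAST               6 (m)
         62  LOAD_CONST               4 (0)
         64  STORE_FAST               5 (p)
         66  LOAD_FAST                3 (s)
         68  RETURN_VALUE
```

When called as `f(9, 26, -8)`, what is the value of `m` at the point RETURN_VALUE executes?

LOAD_CONST → push 12. Stack: [12]
LOAD_FAST c → push -8. Stack: [12, -8]
BINARY_OP + → 12 + -8 = 4. Stack: [4]
LOAD_FAST b → push 26. Stack: [4, 26]
BINARY_OP + → 4 + 26 = 30. Stack: [30]
STORE_FAST s → s=30. Stack: []
LOAD_FAST_LOAD_FAST s,s → push 30,30. Stack: [30, 30]
BINARY_OP - → 30 - 30 = 0. Stack: [0]
LOAD_FAST c → push -8. Stack: [0, -8]
BINARY_OP * → 0 * -8 = 0. Stack: [0]
STORE_FAST s → s=0. Stack: []
LOAD_CONST → push 3. Stack: [3]
STORE_FAST z → z=3. Stack: []
LOAD_FAST b → push 26. Stack: [26]
LOAD_CONST → push 9. Stack: [26, 9]
BINARY_OP // → 26 // 9 = 2. Stack: [2]
STORE_FAST s → s=2. Stack: []
LOAD_FAST_LOAD_FAST s,c → push 2,-8. Stack: [2, -8]
BINARY_OP * → 2 * -8 = -16. Stack: [-16]
STORE_FAST p → p=-16. Stack: []
LOAD_FAST_LOAD_FAST c,a → push -8,9. Stack: [-8, 9]
BINARY_OP * → -8 * 9 = -72. Stack: [-72]
STORE_FAST m → m=-72. Stack: []
LOAD_CONST → push 0. Stack: [0]
STORE_FAST p → p=0. Stack: []
LOAD_FAST s → push 2. Stack: [2]
RETURN_VALUE → return 2.

-72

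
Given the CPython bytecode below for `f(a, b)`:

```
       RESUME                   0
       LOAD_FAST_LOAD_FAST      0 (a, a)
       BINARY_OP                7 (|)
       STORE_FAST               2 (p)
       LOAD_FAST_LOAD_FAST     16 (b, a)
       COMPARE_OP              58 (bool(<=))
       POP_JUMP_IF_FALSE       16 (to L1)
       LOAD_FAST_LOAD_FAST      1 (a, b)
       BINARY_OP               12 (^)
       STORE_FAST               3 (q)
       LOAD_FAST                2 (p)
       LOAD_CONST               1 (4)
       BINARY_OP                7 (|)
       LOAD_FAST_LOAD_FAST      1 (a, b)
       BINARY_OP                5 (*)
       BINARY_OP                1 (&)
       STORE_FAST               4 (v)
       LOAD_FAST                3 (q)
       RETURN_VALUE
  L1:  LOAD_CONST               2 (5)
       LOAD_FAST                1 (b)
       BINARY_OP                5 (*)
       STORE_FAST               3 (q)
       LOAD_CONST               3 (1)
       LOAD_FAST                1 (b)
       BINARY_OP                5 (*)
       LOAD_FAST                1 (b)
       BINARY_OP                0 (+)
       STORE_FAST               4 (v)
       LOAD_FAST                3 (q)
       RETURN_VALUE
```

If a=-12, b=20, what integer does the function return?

100

LOAD_FAST_LOAD_FAST a,a → push -12,-12. Stack: [-12, -12]
BINARY_OP | → -12 | -12 = -12. Stack: [-12]
STORE_FAST p → p=-12. Stack: []
LOAD_FAST_LOAD_FAST b,a → push 20,-12. Stack: [20, -12]
COMPARE_OP bool(<=) → 20 vs -12 = False. Stack: [False]
POP_JUMP_IF_FALSE → pop False; jump. Stack: []
LOAD_CONST → push 5. Stack: [5]
LOAD_FAST b → push 20. Stack: [5, 20]
BINARY_OP * → 5 * 20 = 100. Stack: [100]
STORE_FAST q → q=100. Stack: []
LOAD_CONST → push 1. Stack: [1]
LOAD_FAST b → push 20. Stack: [1, 20]
BINARY_OP * → 1 * 20 = 20. Stack: [20]
LOAD_FAST b → push 20. Stack: [20, 20]
BINARY_OP + → 20 + 20 = 40. Stack: [40]
STORE_FAST v → v=40. Stack: []
LOAD_FAST q → push 100. Stack: [100]
RETURN_VALUE → return 100.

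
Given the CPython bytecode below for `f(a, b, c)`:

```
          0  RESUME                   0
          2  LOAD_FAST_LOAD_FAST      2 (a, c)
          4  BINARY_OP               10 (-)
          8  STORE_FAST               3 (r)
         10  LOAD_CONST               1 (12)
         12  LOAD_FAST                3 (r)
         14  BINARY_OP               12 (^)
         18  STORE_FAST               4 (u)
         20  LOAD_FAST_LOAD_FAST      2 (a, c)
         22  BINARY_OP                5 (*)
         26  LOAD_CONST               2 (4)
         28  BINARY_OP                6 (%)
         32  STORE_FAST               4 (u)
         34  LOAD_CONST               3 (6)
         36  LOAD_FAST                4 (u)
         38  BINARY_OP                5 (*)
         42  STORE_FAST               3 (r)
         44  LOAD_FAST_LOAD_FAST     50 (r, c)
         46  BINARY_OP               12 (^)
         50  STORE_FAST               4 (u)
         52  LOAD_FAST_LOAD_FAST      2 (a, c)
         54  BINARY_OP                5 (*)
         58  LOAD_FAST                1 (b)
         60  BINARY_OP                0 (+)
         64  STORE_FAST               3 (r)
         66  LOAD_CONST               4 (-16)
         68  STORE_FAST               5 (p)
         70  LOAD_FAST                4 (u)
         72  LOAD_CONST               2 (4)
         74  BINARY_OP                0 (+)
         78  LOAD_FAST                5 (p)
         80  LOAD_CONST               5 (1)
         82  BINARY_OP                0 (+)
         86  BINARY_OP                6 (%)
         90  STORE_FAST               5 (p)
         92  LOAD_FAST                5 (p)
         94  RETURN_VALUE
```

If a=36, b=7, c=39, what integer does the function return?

-2

LOAD_FAST_LOAD_FAST a,c → push 36,39. Stack: [36, 39]
BINARY_OP - → 36 - 39 = -3. Stack: [-3]
STORE_FAST r → r=-3. Stack: []
LOAD_CONST → push 12. Stack: [12]
LOAD_FAST r → push -3. Stack: [12, -3]
BINARY_OP ^ → 12 ^ -3 = -15. Stack: [-15]
STORE_FAST u → u=-15. Stack: []
LOAD_FAST_LOAD_FAST a,c → push 36,39. Stack: [36, 39]
BINARY_OP * → 36 * 39 = 1404. Stack: [1404]
LOAD_CONST → push 4. Stack: [1404, 4]
BINARY_OP % → 1404 % 4 = 0. Stack: [0]
STORE_FAST u → u=0. Stack: []
LOAD_CONST → push 6. Stack: [6]
LOAD_FAST u → push 0. Stack: [6, 0]
BINARY_OP * → 6 * 0 = 0. Stack: [0]
STORE_FAST r → r=0. Stack: []
LOAD_FAST_LOAD_FAST r,c → push 0,39. Stack: [0, 39]
BINARY_OP ^ → 0 ^ 39 = 39. Stack: [39]
STORE_FAST u → u=39. Stack: []
LOAD_FAST_LOAD_FAST a,c → push 36,39. Stack: [36, 39]
BINARY_OP * → 36 * 39 = 1404. Stack: [1404]
LOAD_FAST b → push 7. Stack: [1404, 7]
BINARY_OP + → 1404 + 7 = 1411. Stack: [1411]
STORE_FAST r → r=1411. Stack: []
LOAD_CONST → push -16. Stack: [-16]
STORE_FAST p → p=-16. Stack: []
LOAD_FAST u → push 39. Stack: [39]
LOAD_CONST → push 4. Stack: [39, 4]
BINARY_OP + → 39 + 4 = 43. Stack: [43]
LOAD_FAST p → push -16. Stack: [43, -16]
LOAD_CONST → push 1. Stack: [43, -16, 1]
BINARY_OP + → -16 + 1 = -15. Stack: [43, -15]
BINARY_OP % → 43 % -15 = -2. Stack: [-2]
STORE_FAST p → p=-2. Stack: []
LOAD_FAST p → push -2. Stack: [-2]
RETURN_VALUE → return -2.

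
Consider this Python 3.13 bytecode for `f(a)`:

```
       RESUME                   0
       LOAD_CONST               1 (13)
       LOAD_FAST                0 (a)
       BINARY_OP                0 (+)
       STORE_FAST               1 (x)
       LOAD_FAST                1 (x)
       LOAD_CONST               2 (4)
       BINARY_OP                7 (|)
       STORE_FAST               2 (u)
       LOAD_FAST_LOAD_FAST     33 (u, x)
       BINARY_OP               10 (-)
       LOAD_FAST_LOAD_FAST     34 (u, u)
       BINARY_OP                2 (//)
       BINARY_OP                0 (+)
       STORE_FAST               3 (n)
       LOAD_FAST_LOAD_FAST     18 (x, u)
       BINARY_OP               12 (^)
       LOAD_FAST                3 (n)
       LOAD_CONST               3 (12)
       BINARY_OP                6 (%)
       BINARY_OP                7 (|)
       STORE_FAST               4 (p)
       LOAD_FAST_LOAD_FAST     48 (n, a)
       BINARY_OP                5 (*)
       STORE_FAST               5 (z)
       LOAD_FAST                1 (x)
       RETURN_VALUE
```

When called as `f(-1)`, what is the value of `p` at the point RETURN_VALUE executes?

LOAD_CONST → push 13. Stack: [13]
LOAD_FAST a → push -1. Stack: [13, -1]
BINARY_OP + → 13 + -1 = 12. Stack: [12]
STORE_FAST x → x=12. Stack: []
LOAD_FAST x → push 12. Stack: [12]
LOAD_CONST → push 4. Stack: [12, 4]
BINARY_OP | → 12 | 4 = 12. Stack: [12]
STORE_FAST u → u=12. Stack: []
LOAD_FAST_LOAD_FAST u,x → push 12,12. Stack: [12, 12]
BINARY_OP - → 12 - 12 = 0. Stack: [0]
LOAD_FAST_LOAD_FAST u,u → push 12,12. Stack: [0, 12, 12]
BINARY_OP // → 12 // 12 = 1. Stack: [0, 1]
BINARY_OP + → 0 + 1 = 1. Stack: [1]
STORE_FAST n → n=1. Stack: []
LOAD_FAST_LOAD_FAST x,u → push 12,12. Stack: [12, 12]
BINARY_OP ^ → 12 ^ 12 = 0. Stack: [0]
LOAD_FAST n → push 1. Stack: [0, 1]
LOAD_CONST → push 12. Stack: [0, 1, 12]
BINARY_OP % → 1 % 12 = 1. Stack: [0, 1]
BINARY_OP | → 0 | 1 = 1. Stack: [1]
STORE_FAST p → p=1. Stack: []
LOAD_FAST_LOAD_FAST n,a → push 1,-1. Stack: [1, -1]
BINARY_OP * → 1 * -1 = -1. Stack: [-1]
STORE_FAST z → z=-1. Stack: []
LOAD_FAST x → push 12. Stack: [12]
RETURN_VALUE → return 12.

1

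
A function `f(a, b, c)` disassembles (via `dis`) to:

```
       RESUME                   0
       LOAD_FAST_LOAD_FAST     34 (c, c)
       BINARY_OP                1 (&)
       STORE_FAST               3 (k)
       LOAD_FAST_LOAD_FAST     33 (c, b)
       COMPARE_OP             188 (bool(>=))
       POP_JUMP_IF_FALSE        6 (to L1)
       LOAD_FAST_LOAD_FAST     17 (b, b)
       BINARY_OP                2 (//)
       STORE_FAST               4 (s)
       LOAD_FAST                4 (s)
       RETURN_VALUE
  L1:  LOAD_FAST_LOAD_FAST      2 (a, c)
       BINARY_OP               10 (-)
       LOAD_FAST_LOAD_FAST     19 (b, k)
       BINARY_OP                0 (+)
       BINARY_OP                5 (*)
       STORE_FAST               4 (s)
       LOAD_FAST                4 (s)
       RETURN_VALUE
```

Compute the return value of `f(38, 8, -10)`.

-96

LOAD_FAST_LOAD_FAST c,c → push -10,-10. Stack: [-10, -10]
BINARY_OP & → -10 & -10 = -10. Stack: [-10]
STORE_FAST k → k=-10. Stack: []
LOAD_FAST_LOAD_FAST c,b → push -10,8. Stack: [-10, 8]
COMPARE_OP bool(>=) → -10 vs 8 = False. Stack: [False]
POP_JUMP_IF_FALSE → pop False; jump. Stack: []
LOAD_FAST_LOAD_FAST a,c → push 38,-10. Stack: [38, -10]
BINARY_OP - → 38 - -10 = 48. Stack: [48]
LOAD_FAST_LOAD_FAST b,k → push 8,-10. Stack: [48, 8, -10]
BINARY_OP + → 8 + -10 = -2. Stack: [48, -2]
BINARY_OP * → 48 * -2 = -96. Stack: [-96]
STORE_FAST s → s=-96. Stack: []
LOAD_FAST s → push -96. Stack: [-96]
RETURN_VALUE → return -96.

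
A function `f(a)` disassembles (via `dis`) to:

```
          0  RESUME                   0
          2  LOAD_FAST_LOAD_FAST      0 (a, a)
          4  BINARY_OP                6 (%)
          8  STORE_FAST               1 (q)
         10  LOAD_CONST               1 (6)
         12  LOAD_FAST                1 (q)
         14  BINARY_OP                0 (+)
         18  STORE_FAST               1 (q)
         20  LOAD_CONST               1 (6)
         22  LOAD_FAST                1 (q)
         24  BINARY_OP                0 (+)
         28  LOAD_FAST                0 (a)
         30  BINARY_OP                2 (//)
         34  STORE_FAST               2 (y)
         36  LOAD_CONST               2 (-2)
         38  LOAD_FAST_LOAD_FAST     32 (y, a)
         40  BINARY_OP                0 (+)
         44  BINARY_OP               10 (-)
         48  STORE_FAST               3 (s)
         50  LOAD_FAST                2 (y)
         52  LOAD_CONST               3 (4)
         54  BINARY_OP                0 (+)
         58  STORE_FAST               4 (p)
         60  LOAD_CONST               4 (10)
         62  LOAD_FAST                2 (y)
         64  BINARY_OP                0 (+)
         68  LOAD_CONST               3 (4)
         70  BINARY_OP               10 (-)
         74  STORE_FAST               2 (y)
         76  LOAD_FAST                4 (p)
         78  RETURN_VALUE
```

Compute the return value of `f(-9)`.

LOAD_FAST_LOAD_FAST a,a → push -9,-9. Stack: [-9, -9]
BINARY_OP % → -9 % -9 = 0. Stack: [0]
STORE_FAST q → q=0. Stack: []
LOAD_CONST → push 6. Stack: [6]
LOAD_FAST q → push 0. Stack: [6, 0]
BINARY_OP + → 6 + 0 = 6. Stack: [6]
STORE_FAST q → q=6. Stack: []
LOAD_CONST → push 6. Stack: [6]
LOAD_FAST q → push 6. Stack: [6, 6]
BINARY_OP + → 6 + 6 = 12. Stack: [12]
LOAD_FAST a → push -9. Stack: [12, -9]
BINARY_OP // → 12 // -9 = -2. Stack: [-2]
STORE_FAST y → y=-2. Stack: []
LOAD_CONST → push -2. Stack: [-2]
LOAD_FAST_LOAD_FAST y,a → push -2,-9. Stack: [-2, -2, -9]
BINARY_OP + → -2 + -9 = -11. Stack: [-2, -11]
BINARY_OP - → -2 - -11 = 9. Stack: [9]
STORE_FAST s → s=9. Stack: []
LOAD_FAST y → push -2. Stack: [-2]
LOAD_CONST → push 4. Stack: [-2, 4]
BINARY_OP + → -2 + 4 = 2. Stack: [2]
STORE_FAST p → p=2. Stack: []
LOAD_CONST → push 10. Stack: [10]
LOAD_FAST y → push -2. Stack: [10, -2]
BINARY_OP + → 10 + -2 = 8. Stack: [8]
LOAD_CONST → push 4. Stack: [8, 4]
BINARY_OP - → 8 - 4 = 4. Stack: [4]
STORE_FAST y → y=4. Stack: []
LOAD_FAST p → push 2. Stack: [2]
RETURN_VALUE → return 2.

2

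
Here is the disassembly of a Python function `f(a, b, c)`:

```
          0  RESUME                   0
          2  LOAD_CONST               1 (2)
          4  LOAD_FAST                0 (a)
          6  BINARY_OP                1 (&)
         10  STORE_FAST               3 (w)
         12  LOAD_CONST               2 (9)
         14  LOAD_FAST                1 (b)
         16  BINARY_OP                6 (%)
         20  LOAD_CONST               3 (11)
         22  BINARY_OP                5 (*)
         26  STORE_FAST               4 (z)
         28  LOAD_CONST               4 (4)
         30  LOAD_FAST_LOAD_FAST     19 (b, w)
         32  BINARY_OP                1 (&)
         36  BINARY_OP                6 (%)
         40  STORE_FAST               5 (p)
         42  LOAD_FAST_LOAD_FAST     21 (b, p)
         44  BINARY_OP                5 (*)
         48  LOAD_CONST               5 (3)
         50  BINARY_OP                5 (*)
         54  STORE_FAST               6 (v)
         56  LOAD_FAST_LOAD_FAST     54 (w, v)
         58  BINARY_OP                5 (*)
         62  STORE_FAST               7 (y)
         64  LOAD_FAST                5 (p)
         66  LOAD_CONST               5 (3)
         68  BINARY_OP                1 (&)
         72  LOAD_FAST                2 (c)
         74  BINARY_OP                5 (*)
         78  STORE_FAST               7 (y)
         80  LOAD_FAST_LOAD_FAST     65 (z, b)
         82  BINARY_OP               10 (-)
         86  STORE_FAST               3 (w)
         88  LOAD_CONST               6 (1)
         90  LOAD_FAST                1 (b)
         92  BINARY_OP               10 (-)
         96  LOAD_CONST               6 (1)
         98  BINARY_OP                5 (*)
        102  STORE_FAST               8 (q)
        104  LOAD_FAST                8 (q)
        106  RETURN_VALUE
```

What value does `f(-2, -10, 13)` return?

11

LOAD_CONST → push 2. Stack: [2]
LOAD_FAST a → push -2. Stack: [2, -2]
BINARY_OP & → 2 & -2 = 2. Stack: [2]
STORE_FAST w → w=2. Stack: []
LOAD_CONST → push 9. Stack: [9]
LOAD_FAST b → push -10. Stack: [9, -10]
BINARY_OP % → 9 % -10 = -1. Stack: [-1]
LOAD_CONST → push 11. Stack: [-1, 11]
BINARY_OP * → -1 * 11 = -11. Stack: [-11]
STORE_FAST z → z=-11. Stack: []
LOAD_CONST → push 4. Stack: [4]
LOAD_FAST_LOAD_FAST b,w → push -10,2. Stack: [4, -10, 2]
BINARY_OP & → -10 & 2 = 2. Stack: [4, 2]
BINARY_OP % → 4 % 2 = 0. Stack: [0]
STORE_FAST p → p=0. Stack: []
LOAD_FAST_LOAD_FAST b,p → push -10,0. Stack: [-10, 0]
BINARY_OP * → -10 * 0 = 0. Stack: [0]
LOAD_CONST → push 3. Stack: [0, 3]
BINARY_OP * → 0 * 3 = 0. Stack: [0]
STORE_FAST v → v=0. Stack: []
LOAD_FAST_LOAD_FAST w,v → push 2,0. Stack: [2, 0]
BINARY_OP * → 2 * 0 = 0. Stack: [0]
STORE_FAST y → y=0. Stack: []
LOAD_FAST p → push 0. Stack: [0]
LOAD_CONST → push 3. Stack: [0, 3]
BINARY_OP & → 0 & 3 = 0. Stack: [0]
LOAD_FAST c → push 13. Stack: [0, 13]
BINARY_OP * → 0 * 13 = 0. Stack: [0]
STORE_FAST y → y=0. Stack: []
LOAD_FAST_LOAD_FAST z,b → push -11,-10. Stack: [-11, -10]
BINARY_OP - → -11 - -10 = -1. Stack: [-1]
STORE_FAST w → w=-1. Stack: []
LOAD_CONST → push 1. Stack: [1]
LOAD_FAST b → push -10. Stack: [1, -10]
BINARY_OP - → 1 - -10 = 11. Stack: [11]
LOAD_CONST → push 1. Stack: [11, 1]
BINARY_OP * → 11 * 1 = 11. Stack: [11]
STORE_FAST q → q=11. Stack: []
LOAD_FAST q → push 11. Stack: [11]
RETURN_VALUE → return 11.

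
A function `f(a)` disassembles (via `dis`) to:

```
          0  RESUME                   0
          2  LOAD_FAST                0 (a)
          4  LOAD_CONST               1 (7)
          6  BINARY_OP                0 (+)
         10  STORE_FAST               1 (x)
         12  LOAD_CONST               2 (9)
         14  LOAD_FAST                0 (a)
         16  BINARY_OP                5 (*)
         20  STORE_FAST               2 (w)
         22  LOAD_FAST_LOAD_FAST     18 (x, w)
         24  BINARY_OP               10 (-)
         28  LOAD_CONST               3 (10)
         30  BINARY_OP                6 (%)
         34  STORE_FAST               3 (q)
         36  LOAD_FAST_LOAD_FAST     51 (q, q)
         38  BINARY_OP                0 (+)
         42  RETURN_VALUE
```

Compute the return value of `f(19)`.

LOAD_FAST a → push 19. Stack: [19]
LOAD_CONST → push 7. Stack: [19, 7]
BINARY_OP + → 19 + 7 = 26. Stack: [26]
STORE_FAST x → x=26. Stack: []
LOAD_CONST → push 9. Stack: [9]
LOAD_FAST a → push 19. Stack: [9, 19]
BINARY_OP * → 9 * 19 = 171. Stack: [171]
STORE_FAST w → w=171. Stack: []
LOAD_FAST_LOAD_FAST x,w → push 26,171. Stack: [26, 171]
BINARY_OP - → 26 - 171 = -145. Stack: [-145]
LOAD_CONST → push 10. Stack: [-145, 10]
BINARY_OP % → -145 % 10 = 5. Stack: [5]
STORE_FAST q → q=5. Stack: []
LOAD_FAST_LOAD_FAST q,q → push 5,5. Stack: [5, 5]
BINARY_OP + → 5 + 5 = 10. Stack: [10]
RETURN_VALUE → return 10.

10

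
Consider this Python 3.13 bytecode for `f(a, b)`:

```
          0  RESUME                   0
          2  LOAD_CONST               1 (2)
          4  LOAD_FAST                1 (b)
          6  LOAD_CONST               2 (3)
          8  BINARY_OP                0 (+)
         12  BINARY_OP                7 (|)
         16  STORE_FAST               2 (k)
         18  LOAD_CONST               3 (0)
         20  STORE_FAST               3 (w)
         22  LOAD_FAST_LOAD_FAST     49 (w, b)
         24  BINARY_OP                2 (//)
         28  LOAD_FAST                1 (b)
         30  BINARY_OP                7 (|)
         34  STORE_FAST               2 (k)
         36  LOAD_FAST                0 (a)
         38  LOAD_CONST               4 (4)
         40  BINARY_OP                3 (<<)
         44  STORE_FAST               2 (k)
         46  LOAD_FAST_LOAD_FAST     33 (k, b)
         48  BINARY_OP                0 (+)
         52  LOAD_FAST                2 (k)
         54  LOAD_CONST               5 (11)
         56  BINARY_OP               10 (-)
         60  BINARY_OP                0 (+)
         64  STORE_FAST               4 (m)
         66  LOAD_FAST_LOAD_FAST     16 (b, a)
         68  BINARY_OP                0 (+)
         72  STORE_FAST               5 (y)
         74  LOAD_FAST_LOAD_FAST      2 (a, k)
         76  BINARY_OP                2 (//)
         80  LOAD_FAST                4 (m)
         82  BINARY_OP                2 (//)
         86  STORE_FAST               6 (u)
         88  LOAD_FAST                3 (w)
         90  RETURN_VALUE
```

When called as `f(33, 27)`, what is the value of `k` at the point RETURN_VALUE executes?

LOAD_CONST → push 2. Stack: [2]
LOAD_FAST b → push 27. Stack: [2, 27]
LOAD_CONST → push 3. Stack: [2, 27, 3]
BINARY_OP + → 27 + 3 = 30. Stack: [2, 30]
BINARY_OP | → 2 | 30 = 30. Stack: [30]
STORE_FAST k → k=30. Stack: []
LOAD_CONST → push 0. Stack: [0]
STORE_FAST w → w=0. Stack: []
LOAD_FAST_LOAD_FAST w,b → push 0,27. Stack: [0, 27]
BINARY_OP // → 0 // 27 = 0. Stack: [0]
LOAD_FAST b → push 27. Stack: [0, 27]
BINARY_OP | → 0 | 27 = 27. Stack: [27]
STORE_FAST k → k=27. Stack: []
LOAD_FAST a → push 33. Stack: [33]
LOAD_CONST → push 4. Stack: [33, 4]
BINARY_OP << → 33 << 4 = 528. Stack: [528]
STORE_FAST k → k=528. Stack: []
LOAD_FAST_LOAD_FAST k,b → push 528,27. Stack: [528, 27]
BINARY_OP + → 528 + 27 = 555. Stack: [555]
LOAD_FAST k → push 528. Stack: [555, 528]
LOAD_CONST → push 11. Stack: [555, 528, 11]
BINARY_OP - → 528 - 11 = 517. Stack: [555, 517]
BINARY_OP + → 555 + 517 = 1072. Stack: [1072]
STORE_FAST m → m=1072. Stack: []
LOAD_FAST_LOAD_FAST b,a → push 27,33. Stack: [27, 33]
BINARY_OP + → 27 + 33 = 60. Stack: [60]
STORE_FAST y → y=60. Stack: []
LOAD_FAST_LOAD_FAST a,k → push 33,528. Stack: [33, 528]
BINARY_OP // → 33 // 528 = 0. Stack: [0]
LOAD_FAST m → push 1072. Stack: [0, 1072]
BINARY_OP // → 0 // 1072 = 0. Stack: [0]
STORE_FAST u → u=0. Stack: []
LOAD_FAST w → push 0. Stack: [0]
RETURN_VALUE → return 0.

528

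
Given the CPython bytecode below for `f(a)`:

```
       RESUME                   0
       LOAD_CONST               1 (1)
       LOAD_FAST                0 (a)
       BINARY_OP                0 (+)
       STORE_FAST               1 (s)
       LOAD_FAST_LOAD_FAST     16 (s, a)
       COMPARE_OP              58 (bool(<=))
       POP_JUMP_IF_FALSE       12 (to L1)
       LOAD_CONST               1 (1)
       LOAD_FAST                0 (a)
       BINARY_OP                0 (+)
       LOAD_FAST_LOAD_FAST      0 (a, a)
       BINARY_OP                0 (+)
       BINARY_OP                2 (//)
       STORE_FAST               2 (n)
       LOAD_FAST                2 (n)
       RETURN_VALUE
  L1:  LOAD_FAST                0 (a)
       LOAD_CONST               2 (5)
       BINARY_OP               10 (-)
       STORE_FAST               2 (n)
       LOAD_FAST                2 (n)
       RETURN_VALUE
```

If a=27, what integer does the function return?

LOAD_CONST → push 1. Stack: [1]
LOAD_FAST a → push 27. Stack: [1, 27]
BINARY_OP + → 1 + 27 = 28. Stack: [28]
STORE_FAST s → s=28. Stack: []
LOAD_FAST_LOAD_FAST s,a → push 28,27. Stack: [28, 27]
COMPARE_OP bool(<=) → 28 vs 27 = False. Stack: [False]
POP_JUMP_IF_FALSE → pop False; jump. Stack: []
LOAD_FAST a → push 27. Stack: [27]
LOAD_CONST → push 5. Stack: [27, 5]
BINARY_OP - → 27 - 5 = 22. Stack: [22]
STORE_FAST n → n=22. Stack: []
LOAD_FAST n → push 22. Stack: [22]
RETURN_VALUE → return 22.

22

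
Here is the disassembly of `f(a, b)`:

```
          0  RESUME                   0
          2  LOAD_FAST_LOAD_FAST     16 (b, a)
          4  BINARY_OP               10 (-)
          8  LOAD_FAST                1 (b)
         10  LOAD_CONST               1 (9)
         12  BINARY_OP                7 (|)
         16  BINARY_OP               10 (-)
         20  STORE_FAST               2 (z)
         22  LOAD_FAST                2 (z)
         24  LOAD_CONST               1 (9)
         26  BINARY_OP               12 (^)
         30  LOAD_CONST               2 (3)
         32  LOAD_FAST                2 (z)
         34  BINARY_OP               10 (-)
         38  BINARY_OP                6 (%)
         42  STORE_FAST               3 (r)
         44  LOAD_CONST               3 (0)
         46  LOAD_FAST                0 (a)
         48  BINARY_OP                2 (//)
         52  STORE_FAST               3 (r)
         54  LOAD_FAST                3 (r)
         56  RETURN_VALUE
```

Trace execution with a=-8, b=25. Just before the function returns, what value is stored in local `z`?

LOAD_FAST_LOAD_FAST b,a → push 25,-8. Stack: [25, -8]
BINARY_OP - → 25 - -8 = 33. Stack: [33]
LOAD_FAST b → push 25. Stack: [33, 25]
LOAD_CONST → push 9. Stack: [33, 25, 9]
BINARY_OP | → 25 | 9 = 25. Stack: [33, 25]
BINARY_OP - → 33 - 25 = 8. Stack: [8]
STORE_FAST z → z=8. Stack: []
LOAD_FAST z → push 8. Stack: [8]
LOAD_CONST → push 9. Stack: [8, 9]
BINARY_OP ^ → 8 ^ 9 = 1. Stack: [1]
LOAD_CONST → push 3. Stack: [1, 3]
LOAD_FAST z → push 8. Stack: [1, 3, 8]
BINARY_OP - → 3 - 8 = -5. Stack: [1, -5]
BINARY_OP % → 1 % -5 = -4. Stack: [-4]
STORE_FAST r → r=-4. Stack: []
LOAD_CONST → push 0. Stack: [0]
LOAD_FAST a → push -8. Stack: [0, -8]
BINARY_OP // → 0 // -8 = 0. Stack: [0]
STORE_FAST r → r=0. Stack: []
LOAD_FAST r → push 0. Stack: [0]
RETURN_VALUE → return 0.

8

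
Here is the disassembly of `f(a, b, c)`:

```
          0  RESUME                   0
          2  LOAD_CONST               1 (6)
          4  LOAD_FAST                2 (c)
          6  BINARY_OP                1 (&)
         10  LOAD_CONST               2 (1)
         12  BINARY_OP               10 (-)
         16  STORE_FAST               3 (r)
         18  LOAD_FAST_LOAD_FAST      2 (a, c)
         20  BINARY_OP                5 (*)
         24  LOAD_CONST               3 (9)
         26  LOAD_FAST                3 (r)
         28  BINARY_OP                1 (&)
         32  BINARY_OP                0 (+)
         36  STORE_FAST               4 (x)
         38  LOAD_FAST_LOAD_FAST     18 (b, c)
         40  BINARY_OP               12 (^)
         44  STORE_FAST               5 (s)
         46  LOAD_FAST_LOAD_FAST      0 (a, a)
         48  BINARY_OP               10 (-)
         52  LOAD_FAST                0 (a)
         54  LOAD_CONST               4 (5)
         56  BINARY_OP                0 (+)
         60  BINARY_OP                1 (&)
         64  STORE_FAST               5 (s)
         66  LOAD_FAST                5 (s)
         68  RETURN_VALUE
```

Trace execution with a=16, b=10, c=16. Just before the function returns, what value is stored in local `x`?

LOAD_CONST → push 6. Stack: [6]
LOAD_FAST c → push 16. Stack: [6, 16]
BINARY_OP & → 6 & 16 = 0. Stack: [0]
LOAD_CONST → push 1. Stack: [0, 1]
BINARY_OP - → 0 - 1 = -1. Stack: [-1]
STORE_FAST r → r=-1. Stack: []
LOAD_FAST_LOAD_FAST a,c → push 16,16. Stack: [16, 16]
BINARY_OP * → 16 * 16 = 256. Stack: [256]
LOAD_CONST → push 9. Stack: [256, 9]
LOAD_FAST r → push -1. Stack: [256, 9, -1]
BINARY_OP & → 9 & -1 = 9. Stack: [256, 9]
BINARY_OP + → 256 + 9 = 265. Stack: [265]
STORE_FAST x → x=265. Stack: []
LOAD_FAST_LOAD_FAST b,c → push 10,16. Stack: [10, 16]
BINARY_OP ^ → 10 ^ 16 = 26. Stack: [26]
STORE_FAST s → s=26. Stack: []
LOAD_FAST_LOAD_FAST a,a → push 16,16. Stack: [16, 16]
BINARY_OP - → 16 - 16 = 0. Stack: [0]
LOAD_FAST a → push 16. Stack: [0, 16]
LOAD_CONST → push 5. Stack: [0, 16, 5]
BINARY_OP + → 16 + 5 = 21. Stack: [0, 21]
BINARY_OP & → 0 & 21 = 0. Stack: [0]
STORE_FAST s → s=0. Stack: []
LOAD_FAST s → push 0. Stack: [0]
RETURN_VALUE → return 0.

265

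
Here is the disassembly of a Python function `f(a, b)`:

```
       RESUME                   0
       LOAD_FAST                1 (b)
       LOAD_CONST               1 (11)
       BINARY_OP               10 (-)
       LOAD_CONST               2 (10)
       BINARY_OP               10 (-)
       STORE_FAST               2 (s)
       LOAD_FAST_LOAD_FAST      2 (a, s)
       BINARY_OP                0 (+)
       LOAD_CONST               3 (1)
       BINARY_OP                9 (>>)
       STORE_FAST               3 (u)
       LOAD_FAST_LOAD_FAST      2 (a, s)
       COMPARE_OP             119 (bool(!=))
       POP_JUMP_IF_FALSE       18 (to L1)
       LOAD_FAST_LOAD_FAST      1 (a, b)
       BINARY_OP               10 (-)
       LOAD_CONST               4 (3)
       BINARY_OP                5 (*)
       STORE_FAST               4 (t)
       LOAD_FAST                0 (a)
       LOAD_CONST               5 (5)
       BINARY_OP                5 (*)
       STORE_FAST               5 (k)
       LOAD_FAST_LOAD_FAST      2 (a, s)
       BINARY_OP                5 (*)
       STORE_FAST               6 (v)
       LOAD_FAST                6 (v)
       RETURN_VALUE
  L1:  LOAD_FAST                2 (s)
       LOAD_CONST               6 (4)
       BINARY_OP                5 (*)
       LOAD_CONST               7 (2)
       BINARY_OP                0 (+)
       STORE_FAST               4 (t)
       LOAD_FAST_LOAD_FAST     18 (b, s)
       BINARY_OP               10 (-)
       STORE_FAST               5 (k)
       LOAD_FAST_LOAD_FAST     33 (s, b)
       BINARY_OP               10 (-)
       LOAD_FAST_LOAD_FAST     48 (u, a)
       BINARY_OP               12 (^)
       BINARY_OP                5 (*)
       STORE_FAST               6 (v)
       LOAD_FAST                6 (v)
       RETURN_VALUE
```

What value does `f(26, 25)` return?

104

LOAD_FAST b → push 25. Stack: [25]
LOAD_CONST → push 11. Stack: [25, 11]
BINARY_OP - → 25 - 11 = 14. Stack: [14]
LOAD_CONST → push 10. Stack: [14, 10]
BINARY_OP - → 14 - 10 = 4. Stack: [4]
STORE_FAST s → s=4. Stack: []
LOAD_FAST_LOAD_FAST a,s → push 26,4. Stack: [26, 4]
BINARY_OP + → 26 + 4 = 30. Stack: [30]
LOAD_CONST → push 1. Stack: [30, 1]
BINARY_OP >> → 30 >> 1 = 15. Stack: [15]
STORE_FAST u → u=15. Stack: []
LOAD_FAST_LOAD_FAST a,s → push 26,4. Stack: [26, 4]
COMPARE_OP bool(!=) → 26 vs 4 = True. Stack: [True]
POP_JUMP_IF_FALSE → pop True; no jump. Stack: []
LOAD_FAST_LOAD_FAST a,b → push 26,25. Stack: [26, 25]
BINARY_OP - → 26 - 25 = 1. Stack: [1]
LOAD_CONST → push 3. Stack: [1, 3]
BINARY_OP * → 1 * 3 = 3. Stack: [3]
STORE_FAST t → t=3. Stack: []
LOAD_FAST a → push 26. Stack: [26]
LOAD_CONST → push 5. Stack: [26, 5]
BINARY_OP * → 26 * 5 = 130. Stack: [130]
STORE_FAST k → k=130. Stack: []
LOAD_FAST_LOAD_FAST a,s → push 26,4. Stack: [26, 4]
BINARY_OP * → 26 * 4 = 104. Stack: [104]
STORE_FAST v → v=104. Stack: []
LOAD_FAST v → push 104. Stack: [104]
RETURN_VALUE → return 104.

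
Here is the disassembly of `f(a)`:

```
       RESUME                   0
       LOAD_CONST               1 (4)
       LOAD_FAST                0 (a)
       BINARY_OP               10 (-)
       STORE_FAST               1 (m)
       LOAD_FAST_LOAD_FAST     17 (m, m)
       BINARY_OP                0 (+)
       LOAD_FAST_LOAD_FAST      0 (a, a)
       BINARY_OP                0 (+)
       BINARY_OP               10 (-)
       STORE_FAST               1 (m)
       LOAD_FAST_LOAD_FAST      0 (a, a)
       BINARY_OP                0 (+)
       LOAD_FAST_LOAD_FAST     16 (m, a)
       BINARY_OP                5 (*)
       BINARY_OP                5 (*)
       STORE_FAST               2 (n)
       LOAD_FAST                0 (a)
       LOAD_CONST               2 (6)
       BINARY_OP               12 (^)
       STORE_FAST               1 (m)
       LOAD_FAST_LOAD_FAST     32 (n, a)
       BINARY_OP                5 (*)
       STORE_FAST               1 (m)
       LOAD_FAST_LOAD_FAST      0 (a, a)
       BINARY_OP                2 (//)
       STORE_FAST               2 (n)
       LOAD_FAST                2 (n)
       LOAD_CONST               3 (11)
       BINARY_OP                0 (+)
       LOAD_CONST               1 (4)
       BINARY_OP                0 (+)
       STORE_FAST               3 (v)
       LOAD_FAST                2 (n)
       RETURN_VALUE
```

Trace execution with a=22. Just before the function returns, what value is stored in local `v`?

16

LOAD_CONST → push 4. Stack: [4]
LOAD_FAST a → push 22. Stack: [4, 22]
BINARY_OP - → 4 - 22 = -18. Stack: [-18]
STORE_FAST m → m=-18. Stack: []
LOAD_FAST_LOAD_FAST m,m → push -18,-18. Stack: [-18, -18]
BINARY_OP + → -18 + -18 = -36. Stack: [-36]
LOAD_FAST_LOAD_FAST a,a → push 22,22. Stack: [-36, 22, 22]
BINARY_OP + → 22 + 22 = 44. Stack: [-36, 44]
BINARY_OP - → -36 - 44 = -80. Stack: [-80]
STORE_FAST m → m=-80. Stack: []
LOAD_FAST_LOAD_FAST a,a → push 22,22. Stack: [22, 22]
BINARY_OP + → 22 + 22 = 44. Stack: [44]
LOAD_FAST_LOAD_FAST m,a → push -80,22. Stack: [44, -80, 22]
BINARY_OP * → -80 * 22 = -1760. Stack: [44, -1760]
BINARY_OP * → 44 * -1760 = -77440. Stack: [-77440]
STORE_FAST n → n=-77440. Stack: []
LOAD_FAST a → push 22. Stack: [22]
LOAD_CONST → push 6. Stack: [22, 6]
BINARY_OP ^ → 22 ^ 6 = 16. Stack: [16]
STORE_FAST m → m=16. Stack: []
LOAD_FAST_LOAD_FAST n,a → push -77440,22. Stack: [-77440, 22]
BINARY_OP * → -77440 * 22 = -1703680. Stack: [-1703680]
STORE_FAST m → m=-1703680. Stack: []
LOAD_FAST_LOAD_FAST a,a → push 22,22. Stack: [22, 22]
BINARY_OP // → 22 // 22 = 1. Stack: [1]
STORE_FAST n → n=1. Stack: []
LOAD_FAST n → push 1. Stack: [1]
LOAD_CONST → push 11. Stack: [1, 11]
BINARY_OP + → 1 + 11 = 12. Stack: [12]
LOAD_CONST → push 4. Stack: [12, 4]
BINARY_OP + → 12 + 4 = 16. Stack: [16]
STORE_FAST v → v=16. Stack: []
LOAD_FAST n → push 1. Stack: [1]
RETURN_VALUE → return 1.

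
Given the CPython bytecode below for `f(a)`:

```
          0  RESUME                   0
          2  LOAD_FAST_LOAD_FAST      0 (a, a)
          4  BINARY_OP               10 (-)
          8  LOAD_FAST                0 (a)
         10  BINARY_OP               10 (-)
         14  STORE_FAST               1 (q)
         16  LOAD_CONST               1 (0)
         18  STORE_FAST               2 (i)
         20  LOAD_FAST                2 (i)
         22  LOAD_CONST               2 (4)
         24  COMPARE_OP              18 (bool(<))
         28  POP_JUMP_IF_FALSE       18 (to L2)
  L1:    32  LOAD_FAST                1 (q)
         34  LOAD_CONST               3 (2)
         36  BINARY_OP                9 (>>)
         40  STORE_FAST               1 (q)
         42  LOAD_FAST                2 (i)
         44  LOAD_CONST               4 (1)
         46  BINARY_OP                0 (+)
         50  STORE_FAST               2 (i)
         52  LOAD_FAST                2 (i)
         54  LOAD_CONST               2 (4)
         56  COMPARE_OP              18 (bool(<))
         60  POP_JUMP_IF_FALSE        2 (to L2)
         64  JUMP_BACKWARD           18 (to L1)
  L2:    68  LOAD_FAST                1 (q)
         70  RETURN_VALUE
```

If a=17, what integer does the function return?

-1

LOAD_FAST_LOAD_FAST a,a → push 17,17. Stack: [17, 17]
BINARY_OP - → 17 - 17 = 0. Stack: [0]
LOAD_FAST a → push 17. Stack: [0, 17]
BINARY_OP - → 0 - 17 = -17. Stack: [-17]
STORE_FAST q → q=-17. Stack: []
LOAD_CONST → push 0. Stack: [0]
STORE_FAST i → i=0. Stack: []
LOAD_FAST i → push 0. Stack: [0]
LOAD_CONST → push 4. Stack: [0, 4]
COMPARE_OP bool(<) → 0 vs 4 = True. Stack: [True]
POP_JUMP_IF_FALSE → pop True; no jump. Stack: []
LOAD_FAST q → push -17. Stack: [-17]
LOAD_CONST → push 2. Stack: [-17, 2]
BINARY_OP >> → -17 >> 2 = -5. Stack: [-5]
STORE_FAST q → q=-5. Stack: []
LOAD_FAST i → push 0. Stack: [0]
LOAD_CONST → push 1. Stack: [0, 1]
BINARY_OP + → 0 + 1 = 1. Stack: [1]
STORE_FAST i → i=1. Stack: []
LOAD_FAST i → push 1. Stack: [1]
LOAD_CONST → push 4. Stack: [1, 4]
COMPARE_OP bool(<) → 1 vs 4 = True. Stack: [True]
POP_JUMP_IF_FALSE → pop True; no jump. Stack: []
LOAD_FAST q → push -5. Stack: [-5]
LOAD_CONST → push 2. Stack: [-5, 2]
BINARY_OP >> → -5 >> 2 = -2. Stack: [-2]
STORE_FAST q → q=-2. Stack: []
LOAD_FAST i → push 1. Stack: [1]
LOAD_CONST → push 1. Stack: [1, 1]
BINARY_OP + → 1 + 1 = 2. Stack: [2]
STORE_FAST i → i=2. Stack: []
LOAD_FAST i → push 2. Stack: [2]
LOAD_CONST → push 4. Stack: [2, 4]
COMPARE_OP bool(<) → 2 vs 4 = True. Stack: [True]
POP_JUMP_IF_FALSE → pop True; no jump. Stack: []
LOAD_FAST q → push -2. Stack: [-2]
LOAD_CONST → push 2. Stack: [-2, 2]
BINARY_OP >> → -2 >> 2 = -1. Stack: [-1]
STORE_FAST q → q=-1. Stack: []
LOAD_FAST i → push 2. Stack: [2]
LOAD_CONST → push 1. Stack: [2, 1]
BINARY_OP + → 2 + 1 = 3. Stack: [3]
STORE_FAST i → i=3. Stack: []
LOAD_FAST i → push 3. Stack: [3]
LOAD_CONST → push 4. Stack: [3, 4]
COMPARE_OP bool(<) → 3 vs 4 = True. Stack: [True]
POP_JUMP_IF_FALSE → pop True; no jump. Stack: []
LOAD_FAST q → push -1. Stack: [-1]
LOAD_CONST → push 2. Stack: [-1, 2]
BINARY_OP >> → -1 >> 2 = -1. Stack: [-1]
STORE_FAST q → q=-1. Stack: []
LOAD_FAST i → push 3. Stack: [3]
LOAD_CONST → push 1. Stack: [3, 1]
BINARY_OP + → 3 + 1 = 4. Stack: [4]
STORE_FAST i → i=4. Stack: []
LOAD_FAST i → push 4. Stack: [4]
LOAD_CONST → push 4. Stack: [4, 4]
COMPARE_OP bool(<) → 4 vs 4 = False. Stack: [False]
POP_JUMP_IF_FALSE → pop False; jump. Stack: []
LOAD_FAST q → push -1. Stack: [-1]
RETURN_VALUE → return -1.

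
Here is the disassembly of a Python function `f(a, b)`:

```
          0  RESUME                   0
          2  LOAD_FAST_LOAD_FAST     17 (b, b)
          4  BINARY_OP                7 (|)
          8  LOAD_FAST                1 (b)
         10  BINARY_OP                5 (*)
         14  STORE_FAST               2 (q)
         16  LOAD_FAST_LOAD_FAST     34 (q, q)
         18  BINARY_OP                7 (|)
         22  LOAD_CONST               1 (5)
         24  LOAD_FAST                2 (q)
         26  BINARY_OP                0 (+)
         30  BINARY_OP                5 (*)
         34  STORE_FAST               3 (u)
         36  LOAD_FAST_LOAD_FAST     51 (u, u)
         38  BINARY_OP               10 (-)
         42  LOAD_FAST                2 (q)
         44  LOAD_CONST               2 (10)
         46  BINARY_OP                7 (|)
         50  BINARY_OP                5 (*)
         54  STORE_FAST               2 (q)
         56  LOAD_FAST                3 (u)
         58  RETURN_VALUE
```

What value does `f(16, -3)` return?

LOAD_FAST_LOAD_FAST b,b → push -3,-3. Stack: [-3, -3]
BINARY_OP | → -3 | -3 = -3. Stack: [-3]
LOAD_FAST b → push -3. Stack: [-3, -3]
BINARY_OP * → -3 * -3 = 9. Stack: [9]
STORE_FAST q → q=9. Stack: []
LOAD_FAST_LOAD_FAST q,q → push 9,9. Stack: [9, 9]
BINARY_OP | → 9 | 9 = 9. Stack: [9]
LOAD_CONST → push 5. Stack: [9, 5]
LOAD_FAST q → push 9. Stack: [9, 5, 9]
BINARY_OP + → 5 + 9 = 14. Stack: [9, 14]
BINARY_OP * → 9 * 14 = 126. Stack: [126]
STORE_FAST u → u=126. Stack: []
LOAD_FAST_LOAD_FAST u,u → push 126,126. Stack: [126, 126]
BINARY_OP - → 126 - 126 = 0. Stack: [0]
LOAD_FAST q → push 9. Stack: [0, 9]
LOAD_CONST → push 10. Stack: [0, 9, 10]
BINARY_OP | → 9 | 10 = 11. Stack: [0, 11]
BINARY_OP * → 0 * 11 = 0. Stack: [0]
STORE_FAST q → q=0. Stack: []
LOAD_FAST u → push 126. Stack: [126]
RETURN_VALUE → return 126.

126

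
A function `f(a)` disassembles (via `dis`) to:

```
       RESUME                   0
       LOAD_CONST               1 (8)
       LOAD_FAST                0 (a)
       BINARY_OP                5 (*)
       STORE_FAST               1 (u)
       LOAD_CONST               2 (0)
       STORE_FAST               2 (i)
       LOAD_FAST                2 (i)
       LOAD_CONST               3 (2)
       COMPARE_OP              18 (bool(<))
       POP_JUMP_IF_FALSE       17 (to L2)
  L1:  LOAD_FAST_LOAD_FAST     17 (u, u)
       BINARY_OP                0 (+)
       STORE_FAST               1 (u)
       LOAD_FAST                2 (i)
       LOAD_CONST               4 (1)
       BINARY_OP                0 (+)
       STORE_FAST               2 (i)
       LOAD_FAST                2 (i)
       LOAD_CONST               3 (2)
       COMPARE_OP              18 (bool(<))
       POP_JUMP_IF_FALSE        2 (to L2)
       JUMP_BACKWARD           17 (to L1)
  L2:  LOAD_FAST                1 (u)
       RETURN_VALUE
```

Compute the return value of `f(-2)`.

LOAD_CONST → push 8. Stack: [8]
LOAD_FAST a → push -2. Stack: [8, -2]
BINARY_OP * → 8 * -2 = -16. Stack: [-16]
STORE_FAST u → u=-16. Stack: []
LOAD_CONST → push 0. Stack: [0]
STORE_FAST i → i=0. Stack: []
LOAD_FAST i → push 0. Stack: [0]
LOAD_CONST → push 2. Stack: [0, 2]
COMPARE_OP bool(<) → 0 vs 2 = True. Stack: [True]
POP_JUMP_IF_FALSE → pop True; no jump. Stack: []
LOAD_FAST_LOAD_FAST u,u → push -16,-16. Stack: [-16, -16]
BINARY_OP + → -16 + -16 = -32. Stack: [-32]
STORE_FAST u → u=-32. Stack: []
LOAD_FAST i → push 0. Stack: [0]
LOAD_CONST → push 1. Stack: [0, 1]
BINARY_OP + → 0 + 1 = 1. Stack: [1]
STORE_FAST i → i=1. Stack: []
LOAD_FAST i → push 1. Stack: [1]
LOAD_CONST → push 2. Stack: [1, 2]
COMPARE_OP bool(<) → 1 vs 2 = True. Stack: [True]
POP_JUMP_IF_FALSE → pop True; no jump. Stack: []
LOAD_FAST_LOAD_FAST u,u → push -32,-32. Stack: [-32, -32]
BINARY_OP + → -32 + -32 = -64. Stack: [-64]
STORE_FAST u → u=-64. Stack: []
LOAD_FAST i → push 1. Stack: [1]
LOAD_CONST → push 1. Stack: [1, 1]
BINARY_OP + → 1 + 1 = 2. Stack: [2]
STORE_FAST i → i=2. Stack: []
LOAD_FAST i → push 2. Stack: [2]
LOAD_CONST → push 2. Stack: [2, 2]
COMPARE_OP bool(<) → 2 vs 2 = False. Stack: [False]
POP_JUMP_IF_FALSE → pop False; jump. Stack: []
LOAD_FAST u → push -64. Stack: [-64]
RETURN_VALUE → return -64.

-64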